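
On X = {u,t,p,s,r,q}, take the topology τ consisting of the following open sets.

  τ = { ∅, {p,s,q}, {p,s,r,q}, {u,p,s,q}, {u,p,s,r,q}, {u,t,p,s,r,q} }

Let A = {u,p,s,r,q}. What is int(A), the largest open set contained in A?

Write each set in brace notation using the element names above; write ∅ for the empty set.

U open, U⊆A: ∅, {p,s,q}, {p,s,r,q}, {u,p,s,q}, {u,p,s,r,q}. int(A) = ⋃ = {u,p,s,r,q}

{u,p,s,r,q}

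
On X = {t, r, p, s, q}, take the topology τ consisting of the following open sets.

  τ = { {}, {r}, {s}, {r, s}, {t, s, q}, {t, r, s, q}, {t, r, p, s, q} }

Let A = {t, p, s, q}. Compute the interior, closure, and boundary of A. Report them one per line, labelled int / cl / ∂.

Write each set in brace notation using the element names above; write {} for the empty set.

opens ⊆ A: {}, {s}, {t, s, q}; union → int = {t, s, q}
complement {r}; its interior {r}; cl(A) = X∖{r} = {t, p, s, q}
boundary = {t, p, s, q} ∖ {t, s, q} = {p}

int(A) = {t, s, q}
cl(A)  = {t, p, s, q}
∂A     = {p}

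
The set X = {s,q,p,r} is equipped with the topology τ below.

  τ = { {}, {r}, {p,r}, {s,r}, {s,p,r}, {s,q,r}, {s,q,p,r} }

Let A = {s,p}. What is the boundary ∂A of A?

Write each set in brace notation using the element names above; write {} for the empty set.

{s,q,p}

interior: largest open inside A is {} (from {})
cl via duality: int({q,r}) = {r}, so X∖{r} = {s,q,p}
cl∖int = {s,q,p}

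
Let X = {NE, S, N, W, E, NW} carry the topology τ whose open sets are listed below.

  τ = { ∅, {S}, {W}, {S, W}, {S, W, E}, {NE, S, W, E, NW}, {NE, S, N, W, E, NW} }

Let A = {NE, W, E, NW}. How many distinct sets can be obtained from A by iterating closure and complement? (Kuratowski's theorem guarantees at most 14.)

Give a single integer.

cl via duality: int({S, N}) = {S}, so X∖{S} = {NE, N, W, E, NW}
Write k for closure, c for complement:
  1. A     = {NE, W, E, NW}
  2. kA    = {NE, N, W, E, NW}
  3. cA    = {S, N}
  4. ckA   = {S}
  5. kcA   = {NE, S, N, E, NW}
  6. ckcA  = {W}
applying k or c yields no new set

6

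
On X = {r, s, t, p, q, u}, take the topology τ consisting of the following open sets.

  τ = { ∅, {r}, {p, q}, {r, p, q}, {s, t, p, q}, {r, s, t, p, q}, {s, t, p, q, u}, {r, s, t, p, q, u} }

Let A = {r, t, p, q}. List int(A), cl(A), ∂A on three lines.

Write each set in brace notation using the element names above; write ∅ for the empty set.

U open, U⊆A: ∅, {r}, {p, q}, {r, p, q}. int(A) = ⋃ = {r, p, q}
X∖A={s, u}, int(X∖A)=∅, hence cl(A)={r, s, t, p, q, u}
∂A: remove int from cl → {s, t, u}

int(A) = {r, p, q}
cl(A)  = {r, s, t, p, q, u}
∂A     = {s, t, u}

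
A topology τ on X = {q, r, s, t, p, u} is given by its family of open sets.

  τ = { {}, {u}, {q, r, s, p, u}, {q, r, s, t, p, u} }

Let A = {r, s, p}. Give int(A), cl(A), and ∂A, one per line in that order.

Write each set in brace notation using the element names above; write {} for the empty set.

int(A) = {}
cl(A)  = {q, r, s, t, p}
∂A     = {q, r, s, t, p}

interior: largest open inside A is {} (from {})
cl via duality: int({q, t, u}) = {u}, so X∖{u} = {q, r, s, t, p}
cl∖int = {q, r, s, t, p}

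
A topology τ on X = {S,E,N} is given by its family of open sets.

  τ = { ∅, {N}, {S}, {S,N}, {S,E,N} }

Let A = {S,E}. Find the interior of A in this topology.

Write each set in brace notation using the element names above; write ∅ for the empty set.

{S}

open subsets of A: ∅, {S}; so int(A) = {S}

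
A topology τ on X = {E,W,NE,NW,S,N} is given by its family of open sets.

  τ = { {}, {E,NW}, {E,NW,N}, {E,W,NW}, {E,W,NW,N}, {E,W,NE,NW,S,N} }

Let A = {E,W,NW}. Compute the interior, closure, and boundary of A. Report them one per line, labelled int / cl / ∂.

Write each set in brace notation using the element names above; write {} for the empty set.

opens ⊆ A: {}, {E,NW}, {E,W,NW}; union → int = {E,W,NW}
complement {NE,S,N}; its interior {}; cl(A) = X∖{} = {E,W,NE,NW,S,N}
boundary = {E,W,NE,NW,S,N} ∖ {E,W,NW} = {NE,S,N}

int(A) = {E,W,NW}
cl(A)  = {E,W,NE,NW,S,N}
∂A     = {NE,S,N}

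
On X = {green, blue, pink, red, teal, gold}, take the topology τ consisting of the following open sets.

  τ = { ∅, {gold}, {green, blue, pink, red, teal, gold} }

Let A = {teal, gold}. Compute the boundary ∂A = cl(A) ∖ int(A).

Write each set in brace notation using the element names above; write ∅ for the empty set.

{green, blue, pink, red, teal}

opens ⊆ A: ∅, {gold}; union → int = {gold}
complement {green, blue, pink, red}; its interior ∅; cl(A) = X∖∅ = {green, blue, pink, red, teal, gold}
boundary = {green, blue, pink, red, teal, gold} ∖ {gold} = {green, blue, pink, red, teal}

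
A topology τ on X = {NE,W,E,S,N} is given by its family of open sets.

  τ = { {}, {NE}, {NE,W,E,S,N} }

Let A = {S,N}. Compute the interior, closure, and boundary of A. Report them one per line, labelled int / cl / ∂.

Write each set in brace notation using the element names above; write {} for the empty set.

interior: largest open inside A is {} (from {})
cl via duality: int({NE,W,E}) = {NE}, so X∖{NE} = {W,E,S,N}
cl∖int = {W,E,S,N}

int(A) = {}
cl(A)  = {W,E,S,N}
∂A     = {W,E,S,N}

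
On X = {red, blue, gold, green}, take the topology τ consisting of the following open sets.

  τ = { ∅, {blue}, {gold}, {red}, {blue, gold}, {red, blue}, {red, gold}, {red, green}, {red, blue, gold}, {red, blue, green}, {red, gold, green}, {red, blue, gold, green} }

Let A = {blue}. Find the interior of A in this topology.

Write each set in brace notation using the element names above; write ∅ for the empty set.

interior: largest open inside A is {blue} (from ∅, {blue})

{blue}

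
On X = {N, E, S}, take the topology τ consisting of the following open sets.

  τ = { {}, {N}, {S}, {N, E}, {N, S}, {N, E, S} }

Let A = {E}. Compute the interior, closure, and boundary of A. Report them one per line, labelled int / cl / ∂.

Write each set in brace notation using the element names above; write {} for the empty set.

interior: largest open inside A is {} (from {})
cl via duality: int({N, S}) = {N, S}, so X∖{N, S} = {E}
cl∖int = {E}

int(A) = {}
cl(A)  = {E}
∂A     = {E}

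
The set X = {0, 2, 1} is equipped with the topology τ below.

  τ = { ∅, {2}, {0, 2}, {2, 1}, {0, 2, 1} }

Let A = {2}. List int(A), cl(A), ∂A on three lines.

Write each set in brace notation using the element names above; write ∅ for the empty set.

int(A) = {2}
cl(A)  = {0, 2, 1}
∂A     = {0, 1}

U open, U⊆A: ∅, {2}. int(A) = ⋃ = {2}
X∖A={0, 1}, int(X∖A)=∅, hence cl(A)={0, 2, 1}
∂A: remove int from cl → {0, 1}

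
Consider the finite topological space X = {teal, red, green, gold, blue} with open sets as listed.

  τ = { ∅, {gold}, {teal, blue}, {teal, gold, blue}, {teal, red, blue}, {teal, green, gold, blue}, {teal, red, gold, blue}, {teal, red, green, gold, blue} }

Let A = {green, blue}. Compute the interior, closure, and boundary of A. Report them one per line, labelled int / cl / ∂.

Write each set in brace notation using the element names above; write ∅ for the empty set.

int(A) = ∅
cl(A)  = {teal, red, green, blue}
∂A     = {teal, red, green, blue}

opens ⊆ A: ∅; union → int = ∅
complement {teal, red, gold}; its interior {gold}; cl(A) = X∖{gold} = {teal, red, green, blue}
boundary = {teal, red, green, blue} ∖ ∅ = {teal, red, green, blue}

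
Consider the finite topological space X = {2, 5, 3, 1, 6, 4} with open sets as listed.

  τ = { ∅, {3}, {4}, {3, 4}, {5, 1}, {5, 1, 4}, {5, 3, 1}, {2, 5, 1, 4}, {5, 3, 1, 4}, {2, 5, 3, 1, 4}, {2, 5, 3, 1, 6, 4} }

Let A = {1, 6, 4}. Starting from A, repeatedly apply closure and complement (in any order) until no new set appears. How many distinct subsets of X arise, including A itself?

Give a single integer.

10

closure: X∖int(X∖A) = X∖{3} = {2, 5, 1, 6, 4}
Let k=closure and c=complement:
  1. A     = {1, 6, 4}
  2. kA    = {2, 5, 1, 6, 4}
  3. cA    = {2, 5, 3}
  4. ckA   = {3}
  5. kcA   = {2, 5, 3, 1, 6}
  6. kckA  = {3, 6}
  7. ckcA  = {4}
  8. ckckA = {2, 5, 1, 4}
  9. kckcA = {2, 6, 4}
  10. ckckcA = {5, 3, 1}
— saturated at 10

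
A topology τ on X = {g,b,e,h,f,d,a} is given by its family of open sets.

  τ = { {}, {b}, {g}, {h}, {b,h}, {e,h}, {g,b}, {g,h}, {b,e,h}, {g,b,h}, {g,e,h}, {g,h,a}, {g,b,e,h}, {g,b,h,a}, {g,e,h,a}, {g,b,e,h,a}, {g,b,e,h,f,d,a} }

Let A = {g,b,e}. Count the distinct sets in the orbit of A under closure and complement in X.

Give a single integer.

closure: X∖int(X∖A) = X∖{h} = {g,b,e,f,d,a}
Let k=closure and c=complement:
  1. A     = {g,b,e}
  2. kA    = {g,b,e,f,d,a}
  3. cA    = {h,f,d,a}
  4. ckA   = {h}
  5. kcA   = {e,h,f,d,a}
  6. ckcA  = {g,b}
  7. kckcA = {g,b,f,d,a}
  8. ckckcA = {e,h}
— saturated at 8

8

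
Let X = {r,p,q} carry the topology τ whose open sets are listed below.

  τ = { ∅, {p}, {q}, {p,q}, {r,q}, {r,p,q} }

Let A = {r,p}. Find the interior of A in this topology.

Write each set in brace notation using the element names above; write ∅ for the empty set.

{p}

U open, U⊆A: ∅, {p}. int(A) = ⋃ = {p}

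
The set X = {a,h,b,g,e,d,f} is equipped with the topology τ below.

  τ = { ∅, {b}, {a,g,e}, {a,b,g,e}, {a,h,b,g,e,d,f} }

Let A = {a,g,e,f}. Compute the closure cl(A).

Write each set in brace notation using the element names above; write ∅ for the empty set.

closure: X∖int(X∖A) = X∖{b} = {a,h,g,e,d,f}

{a,h,g,e,d,f}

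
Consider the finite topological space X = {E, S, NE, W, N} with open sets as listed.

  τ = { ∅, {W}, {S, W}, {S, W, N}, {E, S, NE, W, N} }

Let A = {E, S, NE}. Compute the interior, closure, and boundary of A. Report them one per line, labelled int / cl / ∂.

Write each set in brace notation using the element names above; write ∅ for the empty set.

U open, U⊆A: ∅. int(A) = ⋃ = ∅
X∖A={W, N}, int(X∖A)={W}, hence cl(A)={E, S, NE, N}
∂A: remove int from cl → {E, S, NE, N}

int(A) = ∅
cl(A)  = {E, S, NE, N}
∂A     = {E, S, NE, N}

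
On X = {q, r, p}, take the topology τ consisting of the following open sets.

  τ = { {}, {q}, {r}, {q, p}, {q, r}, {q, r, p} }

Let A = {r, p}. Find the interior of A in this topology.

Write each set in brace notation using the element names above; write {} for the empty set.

opens ⊆ A: {}, {r}; union → int = {r}

{r}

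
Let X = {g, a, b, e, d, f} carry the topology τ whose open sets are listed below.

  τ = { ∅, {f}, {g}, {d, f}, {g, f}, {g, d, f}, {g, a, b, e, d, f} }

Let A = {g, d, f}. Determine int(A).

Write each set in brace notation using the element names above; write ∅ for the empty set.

U open, U⊆A: ∅, {f}, {g}, {d, f}, {g, f}, {g, d, f}. int(A) = ⋃ = {g, d, f}

{g, d, f}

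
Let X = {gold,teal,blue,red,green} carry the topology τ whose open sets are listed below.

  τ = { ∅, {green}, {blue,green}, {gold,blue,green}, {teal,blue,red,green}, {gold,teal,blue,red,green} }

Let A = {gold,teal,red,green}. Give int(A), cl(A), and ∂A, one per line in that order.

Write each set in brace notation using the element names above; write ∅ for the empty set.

interior: largest open inside A is {green} (from ∅, {green})
cl via duality: int({blue}) = ∅, so X∖∅ = {gold,teal,blue,red,green}
cl∖int = {gold,teal,blue,red}

int(A) = {green}
cl(A)  = {gold,teal,blue,red,green}
∂A     = {gold,teal,blue,red}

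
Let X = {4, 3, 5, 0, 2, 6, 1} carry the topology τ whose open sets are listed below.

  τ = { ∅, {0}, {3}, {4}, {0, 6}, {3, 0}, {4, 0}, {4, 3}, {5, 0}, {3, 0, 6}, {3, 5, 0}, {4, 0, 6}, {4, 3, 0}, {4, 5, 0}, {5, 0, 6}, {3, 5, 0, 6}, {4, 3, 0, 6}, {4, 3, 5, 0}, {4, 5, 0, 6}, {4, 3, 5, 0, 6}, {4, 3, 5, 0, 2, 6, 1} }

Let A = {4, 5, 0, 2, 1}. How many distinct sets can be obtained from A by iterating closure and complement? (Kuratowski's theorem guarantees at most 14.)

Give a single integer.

complement {3, 6}; its interior {3}; cl(A) = X∖{3} = {4, 5, 0, 2, 6, 1}
With k = closure, c = complement:
  1. A     = {4, 5, 0, 2, 1}
  2. kA    = {4, 5, 0, 2, 6, 1}
  3. cA    = {3, 6}
  4. ckA   = {3}
  5. kcA   = {3, 2, 6, 1}
  6. kckA  = {3, 2, 1}
  7. ckcA  = {4, 5, 0}
  8. ckckA = {4, 5, 0, 6}
k, c of each give nothing new

8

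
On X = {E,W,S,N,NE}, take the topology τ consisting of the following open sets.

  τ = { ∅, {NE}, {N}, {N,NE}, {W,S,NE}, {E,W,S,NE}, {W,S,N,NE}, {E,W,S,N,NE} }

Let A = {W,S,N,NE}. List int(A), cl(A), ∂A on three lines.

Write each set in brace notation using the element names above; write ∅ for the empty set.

interior: largest open inside A is {W,S,N,NE} (from ∅, {N}, {NE}, {N,NE}, {W,S,NE}, {W,S,N,NE})
cl via duality: int({E}) = ∅, so X∖∅ = {E,W,S,N,NE}
cl∖int = {E}

int(A) = {W,S,N,NE}
cl(A)  = {E,W,S,N,NE}
∂A     = {E}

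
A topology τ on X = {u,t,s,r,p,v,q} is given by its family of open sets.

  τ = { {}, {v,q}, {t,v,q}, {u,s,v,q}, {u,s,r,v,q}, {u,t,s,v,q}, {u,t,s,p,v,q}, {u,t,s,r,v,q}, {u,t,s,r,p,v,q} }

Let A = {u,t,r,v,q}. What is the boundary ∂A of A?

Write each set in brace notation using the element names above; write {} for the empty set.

open subsets of A: {}, {v,q}, {t,v,q}; so int(A) = {t,v,q}
closure: X∖int(X∖A) = X∖{} = {u,t,s,r,p,v,q}
∂A = {u,t,s,r,p,v,q} minus {t,v,q} = {u,s,r,p}

{u,s,r,p}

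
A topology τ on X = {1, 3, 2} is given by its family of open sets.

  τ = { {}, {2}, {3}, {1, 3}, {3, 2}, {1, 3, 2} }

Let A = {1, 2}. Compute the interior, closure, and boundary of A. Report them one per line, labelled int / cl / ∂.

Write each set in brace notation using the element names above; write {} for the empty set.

int(A) = {2}
cl(A)  = {1, 2}
∂A     = {1}

U open, U⊆A: {}, {2}. int(A) = ⋃ = {2}
X∖A={3}, int(X∖A)={3}, hence cl(A)={1, 2}
∂A: remove int from cl → {1}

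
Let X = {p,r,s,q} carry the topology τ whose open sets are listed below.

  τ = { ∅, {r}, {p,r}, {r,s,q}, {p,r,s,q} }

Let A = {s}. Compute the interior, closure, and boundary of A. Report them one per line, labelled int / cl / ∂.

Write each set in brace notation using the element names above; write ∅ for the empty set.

int(A) = ∅
cl(A)  = {s,q}
∂A     = {s,q}

open subsets of A: ∅; so int(A) = ∅
closure: X∖int(X∖A) = X∖{p,r} = {s,q}
∂A = {s,q} minus ∅ = {s,q}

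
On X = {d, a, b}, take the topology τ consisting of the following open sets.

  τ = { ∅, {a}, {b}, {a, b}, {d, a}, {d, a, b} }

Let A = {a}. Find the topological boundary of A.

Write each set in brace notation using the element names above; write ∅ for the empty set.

{d}

interior: largest open inside A is {a} (from ∅, {a})
cl via duality: int({d, b}) = {b}, so X∖{b} = {d, a}
cl∖int = {d}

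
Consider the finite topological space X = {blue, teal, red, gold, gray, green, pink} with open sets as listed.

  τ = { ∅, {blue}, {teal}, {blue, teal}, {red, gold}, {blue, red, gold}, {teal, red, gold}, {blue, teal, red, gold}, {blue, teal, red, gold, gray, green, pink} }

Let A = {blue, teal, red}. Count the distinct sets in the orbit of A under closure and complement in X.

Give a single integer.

8

X∖A={gold, gray, green, pink}, int(X∖A)=∅, hence cl(A)={blue, teal, red, gold, gray, green, pink}
Orbit (k=closure, c=complement):
  1. A     = {blue, teal, red}
  2. kA    = {blue, teal, red, gold, gray, green, pink}
  3. cA    = {gold, gray, green, pink}
  4. ckA   = ∅
  5. kcA   = {red, gold, gray, green, pink}
  6. ckcA  = {blue, teal}
  7. kckcA = {blue, teal, gray, green, pink}
  8. ckckcA = {red, gold}
(closed under both — stop)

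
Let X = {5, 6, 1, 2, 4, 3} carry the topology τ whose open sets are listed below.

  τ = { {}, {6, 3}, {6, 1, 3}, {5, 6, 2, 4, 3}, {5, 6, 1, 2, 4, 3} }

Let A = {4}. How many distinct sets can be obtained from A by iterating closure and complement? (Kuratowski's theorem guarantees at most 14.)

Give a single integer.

6

cl via duality: int({5, 6, 1, 2, 3}) = {6, 1, 3}, so X∖{6, 1, 3} = {5, 2, 4}
Write k for closure, c for complement:
  1. A     = {4}
  2. kA    = {5, 2, 4}
  3. cA    = {5, 6, 1, 2, 3}
  4. ckA   = {6, 1, 3}
  5. kcA   = {5, 6, 1, 2, 4, 3}
  6. ckcA  = {}
applying k or c yields no new set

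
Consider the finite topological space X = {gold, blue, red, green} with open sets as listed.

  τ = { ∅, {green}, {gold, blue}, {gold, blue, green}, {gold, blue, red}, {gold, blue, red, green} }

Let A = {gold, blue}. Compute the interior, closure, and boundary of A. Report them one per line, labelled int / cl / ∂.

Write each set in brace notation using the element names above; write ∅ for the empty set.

int(A) = {gold, blue}
cl(A)  = {gold, blue, red}
∂A     = {red}

U open, U⊆A: ∅, {gold, blue}. int(A) = ⋃ = {gold, blue}
X∖A={red, green}, int(X∖A)={green}, hence cl(A)={gold, blue, red}
∂A: remove int from cl → {red}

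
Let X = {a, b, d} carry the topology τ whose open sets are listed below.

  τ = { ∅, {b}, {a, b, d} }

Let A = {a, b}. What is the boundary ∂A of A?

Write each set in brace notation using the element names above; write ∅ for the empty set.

open subsets of A: ∅, {b}; so int(A) = {b}
closure: X∖int(X∖A) = X∖∅ = {a, b, d}
∂A = {a, b, d} minus {b} = {a, d}

{a, d}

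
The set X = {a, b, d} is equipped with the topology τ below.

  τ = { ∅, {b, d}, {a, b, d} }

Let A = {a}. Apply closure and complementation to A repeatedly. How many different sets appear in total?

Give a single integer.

4

X∖A={b, d}, int(X∖A)={b, d}, hence cl(A)={a}
Orbit (k=closure, c=complement):
  1. A     = {a}
  2. cA    = {b, d}
  3. kcA   = {a, b, d}
  4. ckcA  = ∅
(closed under both — stop)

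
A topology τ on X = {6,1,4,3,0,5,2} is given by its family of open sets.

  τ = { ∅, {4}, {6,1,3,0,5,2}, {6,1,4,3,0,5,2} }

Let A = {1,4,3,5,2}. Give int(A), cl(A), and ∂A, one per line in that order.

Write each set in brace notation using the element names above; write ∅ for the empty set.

int(A) = {4}
cl(A)  = {6,1,4,3,0,5,2}
∂A     = {6,1,3,0,5,2}

interior: largest open inside A is {4} (from ∅, {4})
cl via duality: int({6,0}) = ∅, so X∖∅ = {6,1,4,3,0,5,2}
cl∖int = {6,1,3,0,5,2}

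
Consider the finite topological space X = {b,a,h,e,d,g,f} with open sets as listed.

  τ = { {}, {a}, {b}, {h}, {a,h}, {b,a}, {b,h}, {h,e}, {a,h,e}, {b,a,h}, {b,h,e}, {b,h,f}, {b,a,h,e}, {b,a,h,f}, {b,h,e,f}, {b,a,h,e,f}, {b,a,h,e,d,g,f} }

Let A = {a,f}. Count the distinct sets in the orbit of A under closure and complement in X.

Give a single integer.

8

X∖A={b,h,e,d,g}, int(X∖A)={b,h,e}, hence cl(A)={a,d,g,f}
Orbit (k=closure, c=complement):
  1. A     = {a,f}
  2. kA    = {a,d,g,f}
  3. cA    = {b,h,e,d,g}
  4. ckA   = {b,h,e}
  5. kcA   = {b,h,e,d,g,f}
  6. ckcA  = {a}
  7. kckcA = {a,d,g}
  8. ckckcA = {b,h,e,f}
(closed under both — stop)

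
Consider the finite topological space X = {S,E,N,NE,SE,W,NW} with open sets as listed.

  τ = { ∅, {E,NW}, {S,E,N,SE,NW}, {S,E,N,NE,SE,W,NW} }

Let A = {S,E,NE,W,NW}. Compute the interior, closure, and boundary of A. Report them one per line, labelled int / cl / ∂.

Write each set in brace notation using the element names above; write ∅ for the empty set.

interior: largest open inside A is {E,NW} (from ∅, {E,NW})
cl via duality: int({N,SE}) = ∅, so X∖∅ = {S,E,N,NE,SE,W,NW}
cl∖int = {S,N,NE,SE,W}

int(A) = {E,NW}
cl(A)  = {S,E,N,NE,SE,W,NW}
∂A     = {S,N,NE,SE,W}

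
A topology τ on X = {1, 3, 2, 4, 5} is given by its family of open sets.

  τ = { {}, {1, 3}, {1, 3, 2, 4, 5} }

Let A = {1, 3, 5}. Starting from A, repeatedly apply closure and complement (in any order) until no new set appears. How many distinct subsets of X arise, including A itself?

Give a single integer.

closure: X∖int(X∖A) = X∖{} = {1, 3, 2, 4, 5}
Let k=closure and c=complement:
  1. A     = {1, 3, 5}
  2. kA    = {1, 3, 2, 4, 5}
  3. cA    = {2, 4}
  4. ckA   = {}
  5. kcA   = {2, 4, 5}
  6. ckcA  = {1, 3}
— saturated at 6

6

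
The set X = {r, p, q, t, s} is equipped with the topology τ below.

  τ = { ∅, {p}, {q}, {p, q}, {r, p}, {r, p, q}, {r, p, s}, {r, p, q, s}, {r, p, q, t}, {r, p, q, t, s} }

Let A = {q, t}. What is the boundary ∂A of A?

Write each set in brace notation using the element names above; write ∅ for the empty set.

{t}

interior: largest open inside A is {q} (from ∅, {q})
cl via duality: int({r, p, s}) = {r, p, s}, so X∖{r, p, s} = {q, t}
cl∖int = {t}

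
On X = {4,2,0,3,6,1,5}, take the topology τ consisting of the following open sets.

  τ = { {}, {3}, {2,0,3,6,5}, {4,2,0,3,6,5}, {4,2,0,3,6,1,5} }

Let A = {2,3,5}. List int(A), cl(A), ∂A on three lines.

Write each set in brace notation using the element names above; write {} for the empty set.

int(A) = {3}
cl(A)  = {4,2,0,3,6,1,5}
∂A     = {4,2,0,6,1,5}

open subsets of A: {}, {3}; so int(A) = {3}
closure: X∖int(X∖A) = X∖{} = {4,2,0,3,6,1,5}
∂A = {4,2,0,3,6,1,5} minus {3} = {4,2,0,6,1,5}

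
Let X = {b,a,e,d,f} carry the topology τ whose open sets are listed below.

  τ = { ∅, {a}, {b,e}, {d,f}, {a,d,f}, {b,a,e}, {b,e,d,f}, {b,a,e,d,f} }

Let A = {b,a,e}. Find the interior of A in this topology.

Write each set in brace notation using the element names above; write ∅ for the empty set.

{b,a,e}

opens ⊆ A: ∅, {a}, {b,e}, {b,a,e}; union → int = {b,a,e}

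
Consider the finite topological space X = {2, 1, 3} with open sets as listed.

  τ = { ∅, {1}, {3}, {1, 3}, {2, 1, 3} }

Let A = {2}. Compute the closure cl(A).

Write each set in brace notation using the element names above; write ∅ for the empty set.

{2}

closure: X∖int(X∖A) = X∖{1, 3} = {2}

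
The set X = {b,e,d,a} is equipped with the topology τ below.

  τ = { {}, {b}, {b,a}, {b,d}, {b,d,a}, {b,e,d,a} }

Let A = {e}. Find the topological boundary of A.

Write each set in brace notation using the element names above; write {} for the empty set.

opens ⊆ A: {}; union → int = {}
complement {b,d,a}; its interior {b,d,a}; cl(A) = X∖{b,d,a} = {e}
boundary = {e} ∖ {} = {e}

{e}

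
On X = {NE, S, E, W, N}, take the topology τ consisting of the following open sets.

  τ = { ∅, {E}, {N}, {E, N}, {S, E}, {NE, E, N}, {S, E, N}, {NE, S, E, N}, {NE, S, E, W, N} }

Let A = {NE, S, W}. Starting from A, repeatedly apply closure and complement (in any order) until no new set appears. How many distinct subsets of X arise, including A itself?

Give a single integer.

4

closure: X∖int(X∖A) = X∖{E, N} = {NE, S, W}
Let k=closure and c=complement:
  1. A     = {NE, S, W}
  2. cA    = {E, N}
  3. kcA   = {NE, S, E, W, N}
  4. ckcA  = ∅
— saturated at 4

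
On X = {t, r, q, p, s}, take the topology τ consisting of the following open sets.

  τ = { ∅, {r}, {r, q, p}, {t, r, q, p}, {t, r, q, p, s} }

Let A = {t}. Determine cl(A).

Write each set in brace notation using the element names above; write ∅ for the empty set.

complement {r, q, p, s}; its interior {r, q, p}; cl(A) = X∖{r, q, p} = {t, s}

{t, s}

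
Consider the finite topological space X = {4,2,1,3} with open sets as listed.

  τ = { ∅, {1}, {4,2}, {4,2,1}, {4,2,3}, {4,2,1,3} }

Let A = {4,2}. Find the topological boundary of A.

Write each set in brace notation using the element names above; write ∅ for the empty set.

{3}

opens ⊆ A: ∅, {4,2}; union → int = {4,2}
complement {1,3}; its interior {1}; cl(A) = X∖{1} = {4,2,3}
boundary = {4,2,3} ∖ {4,2} = {3}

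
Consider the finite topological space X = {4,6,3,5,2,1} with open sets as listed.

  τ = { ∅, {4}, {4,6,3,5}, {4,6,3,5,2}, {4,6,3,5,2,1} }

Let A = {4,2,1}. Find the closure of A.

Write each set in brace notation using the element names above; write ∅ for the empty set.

X∖A={6,3,5}, int(X∖A)=∅, hence cl(A)={4,6,3,5,2,1}

{4,6,3,5,2,1}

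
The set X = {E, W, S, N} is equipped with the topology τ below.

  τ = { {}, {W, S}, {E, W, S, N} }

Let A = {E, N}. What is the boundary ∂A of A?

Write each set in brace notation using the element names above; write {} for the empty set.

U open, U⊆A: {}. int(A) = ⋃ = {}
X∖A={W, S}, int(X∖A)={W, S}, hence cl(A)={E, N}
∂A: remove int from cl → {E, N}

{E, N}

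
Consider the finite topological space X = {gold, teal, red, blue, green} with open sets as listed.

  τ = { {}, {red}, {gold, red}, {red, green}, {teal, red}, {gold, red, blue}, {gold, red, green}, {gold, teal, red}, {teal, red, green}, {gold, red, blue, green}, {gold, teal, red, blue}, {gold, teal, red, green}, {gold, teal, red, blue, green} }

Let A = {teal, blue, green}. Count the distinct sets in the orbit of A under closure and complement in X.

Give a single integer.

4

cl via duality: int({gold, red}) = {gold, red}, so X∖{gold, red} = {teal, blue, green}
Write k for closure, c for complement:
  1. A     = {teal, blue, green}
  2. cA    = {gold, red}
  3. kcA   = {gold, teal, red, blue, green}
  4. ckcA  = {}
applying k or c yields no new set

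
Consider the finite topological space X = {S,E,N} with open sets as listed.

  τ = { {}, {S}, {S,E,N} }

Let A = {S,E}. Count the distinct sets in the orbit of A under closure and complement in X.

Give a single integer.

6

cl via duality: int({N}) = {}, so X∖{} = {S,E,N}
Write k for closure, c for complement:
  1. A     = {S,E}
  2. kA    = {S,E,N}
  3. cA    = {N}
  4. ckA   = {}
  5. kcA   = {E,N}
  6. ckcA  = {S}
applying k or c yields no new set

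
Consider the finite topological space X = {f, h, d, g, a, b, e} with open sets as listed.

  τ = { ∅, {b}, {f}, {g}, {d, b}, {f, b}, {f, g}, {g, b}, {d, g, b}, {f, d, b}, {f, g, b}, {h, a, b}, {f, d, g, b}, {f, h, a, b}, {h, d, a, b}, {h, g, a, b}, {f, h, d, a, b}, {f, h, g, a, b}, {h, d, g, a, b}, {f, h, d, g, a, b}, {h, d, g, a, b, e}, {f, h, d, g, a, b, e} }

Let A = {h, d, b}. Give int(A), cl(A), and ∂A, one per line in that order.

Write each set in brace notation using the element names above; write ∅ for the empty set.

int(A) = {d, b}
cl(A)  = {h, d, a, b, e}
∂A     = {h, a, e}

opens ⊆ A: ∅, {b}, {d, b}; union → int = {d, b}
complement {f, g, a, e}; its interior {f, g}; cl(A) = X∖{f, g} = {h, d, a, b, e}
boundary = {h, d, a, b, e} ∖ {d, b} = {h, a, e}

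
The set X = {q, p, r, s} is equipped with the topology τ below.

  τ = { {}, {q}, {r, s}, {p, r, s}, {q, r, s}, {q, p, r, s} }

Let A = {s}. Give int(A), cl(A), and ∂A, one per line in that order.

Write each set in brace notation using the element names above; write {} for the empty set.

int(A) = {}
cl(A)  = {p, r, s}
∂A     = {p, r, s}

U open, U⊆A: {}. int(A) = ⋃ = {}
X∖A={q, p, r}, int(X∖A)={q}, hence cl(A)={p, r, s}
∂A: remove int from cl → {p, r, s}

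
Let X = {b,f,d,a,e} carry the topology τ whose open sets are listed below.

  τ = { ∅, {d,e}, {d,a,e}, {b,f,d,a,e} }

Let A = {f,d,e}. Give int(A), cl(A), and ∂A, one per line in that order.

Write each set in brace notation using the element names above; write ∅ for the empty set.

int(A) = {d,e}
cl(A)  = {b,f,d,a,e}
∂A     = {b,f,a}

open subsets of A: ∅, {d,e}; so int(A) = {d,e}
closure: X∖int(X∖A) = X∖∅ = {b,f,d,a,e}
∂A = {b,f,d,a,e} minus {d,e} = {b,f,a}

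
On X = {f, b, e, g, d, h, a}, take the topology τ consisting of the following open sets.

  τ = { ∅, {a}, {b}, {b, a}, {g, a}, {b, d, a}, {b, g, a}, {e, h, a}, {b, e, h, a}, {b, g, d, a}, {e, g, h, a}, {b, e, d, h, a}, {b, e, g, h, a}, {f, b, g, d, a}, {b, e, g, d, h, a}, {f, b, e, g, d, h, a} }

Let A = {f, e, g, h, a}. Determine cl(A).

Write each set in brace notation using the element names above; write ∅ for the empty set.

{f, e, g, d, h, a}

closure: X∖int(X∖A) = X∖{b} = {f, e, g, d, h, a}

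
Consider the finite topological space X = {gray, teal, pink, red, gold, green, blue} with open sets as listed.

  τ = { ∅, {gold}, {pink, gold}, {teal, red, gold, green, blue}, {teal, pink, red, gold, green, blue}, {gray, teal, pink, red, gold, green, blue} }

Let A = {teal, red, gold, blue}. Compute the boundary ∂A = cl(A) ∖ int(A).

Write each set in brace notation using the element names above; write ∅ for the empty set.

{gray, teal, pink, red, green, blue}

opens ⊆ A: ∅, {gold}; union → int = {gold}
complement {gray, pink, green}; its interior ∅; cl(A) = X∖∅ = {gray, teal, pink, red, gold, green, blue}
boundary = {gray, teal, pink, red, gold, green, blue} ∖ {gold} = {gray, teal, pink, red, green, blue}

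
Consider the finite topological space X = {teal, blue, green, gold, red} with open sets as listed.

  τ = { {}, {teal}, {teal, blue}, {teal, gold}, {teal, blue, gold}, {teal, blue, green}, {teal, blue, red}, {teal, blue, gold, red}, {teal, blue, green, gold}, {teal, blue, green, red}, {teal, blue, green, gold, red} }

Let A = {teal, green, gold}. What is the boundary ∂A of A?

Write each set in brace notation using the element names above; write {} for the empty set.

{blue, green, red}

interior: largest open inside A is {teal, gold} (from {}, {teal}, {teal, gold})
cl via duality: int({blue, red}) = {}, so X∖{} = {teal, blue, green, gold, red}
cl∖int = {blue, green, red}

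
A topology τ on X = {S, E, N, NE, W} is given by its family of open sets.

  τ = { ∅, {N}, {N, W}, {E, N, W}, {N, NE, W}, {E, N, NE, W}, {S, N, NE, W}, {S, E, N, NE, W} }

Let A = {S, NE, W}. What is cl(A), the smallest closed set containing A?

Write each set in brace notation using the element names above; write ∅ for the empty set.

{S, E, NE, W}

cl via duality: int({E, N}) = {N}, so X∖{N} = {S, E, NE, W}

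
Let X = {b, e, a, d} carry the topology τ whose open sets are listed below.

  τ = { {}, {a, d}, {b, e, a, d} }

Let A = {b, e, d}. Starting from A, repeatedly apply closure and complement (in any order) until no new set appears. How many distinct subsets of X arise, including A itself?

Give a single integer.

cl via duality: int({a}) = {}, so X∖{} = {b, e, a, d}
Write k for closure, c for complement:
  1. A     = {b, e, d}
  2. kA    = {b, e, a, d}
  3. cA    = {a}
  4. ckA   = {}
applying k or c yields no new set

4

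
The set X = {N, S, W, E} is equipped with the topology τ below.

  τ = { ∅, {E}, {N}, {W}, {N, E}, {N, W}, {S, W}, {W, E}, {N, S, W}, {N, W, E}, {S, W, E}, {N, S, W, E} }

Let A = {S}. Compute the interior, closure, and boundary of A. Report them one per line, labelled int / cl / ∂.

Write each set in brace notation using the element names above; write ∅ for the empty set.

interior: largest open inside A is ∅ (from ∅)
cl via duality: int({N, W, E}) = {N, W, E}, so X∖{N, W, E} = {S}
cl∖int = {S}

int(A) = ∅
cl(A)  = {S}
∂A     = {S}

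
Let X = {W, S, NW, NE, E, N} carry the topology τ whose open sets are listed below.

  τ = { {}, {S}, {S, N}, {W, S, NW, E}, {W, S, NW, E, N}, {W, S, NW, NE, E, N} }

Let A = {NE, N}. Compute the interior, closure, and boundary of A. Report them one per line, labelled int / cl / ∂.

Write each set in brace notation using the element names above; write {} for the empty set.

opens ⊆ A: {}; union → int = {}
complement {W, S, NW, E}; its interior {W, S, NW, E}; cl(A) = X∖{W, S, NW, E} = {NE, N}
boundary = {NE, N} ∖ {} = {NE, N}

int(A) = {}
cl(A)  = {NE, N}
∂A     = {NE, N}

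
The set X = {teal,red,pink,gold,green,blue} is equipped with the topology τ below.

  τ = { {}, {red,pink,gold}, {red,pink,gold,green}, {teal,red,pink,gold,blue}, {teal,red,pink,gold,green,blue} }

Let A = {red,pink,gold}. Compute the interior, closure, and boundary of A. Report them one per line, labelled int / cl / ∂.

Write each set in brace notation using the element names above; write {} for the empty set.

U open, U⊆A: {}, {red,pink,gold}. int(A) = ⋃ = {red,pink,gold}
X∖A={teal,green,blue}, int(X∖A)={}, hence cl(A)={teal,red,pink,gold,green,blue}
∂A: remove int from cl → {teal,green,blue}

int(A) = {red,pink,gold}
cl(A)  = {teal,red,pink,gold,green,blue}
∂A     = {teal,green,blue}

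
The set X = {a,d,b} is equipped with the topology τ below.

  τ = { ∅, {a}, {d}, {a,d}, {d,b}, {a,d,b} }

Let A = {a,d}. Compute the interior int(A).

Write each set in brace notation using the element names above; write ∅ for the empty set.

{a,d}

opens ⊆ A: ∅, {d}, {a}, {a,d}; union → int = {a,d}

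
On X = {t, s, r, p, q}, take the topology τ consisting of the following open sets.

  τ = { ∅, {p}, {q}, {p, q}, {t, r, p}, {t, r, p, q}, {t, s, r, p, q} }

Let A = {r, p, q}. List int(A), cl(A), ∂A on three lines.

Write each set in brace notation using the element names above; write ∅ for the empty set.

int(A) = {p, q}
cl(A)  = {t, s, r, p, q}
∂A     = {t, s, r}

opens ⊆ A: ∅, {q}, {p}, {p, q}; union → int = {p, q}
complement {t, s}; its interior ∅; cl(A) = X∖∅ = {t, s, r, p, q}
boundary = {t, s, r, p, q} ∖ {p, q} = {t, s, r}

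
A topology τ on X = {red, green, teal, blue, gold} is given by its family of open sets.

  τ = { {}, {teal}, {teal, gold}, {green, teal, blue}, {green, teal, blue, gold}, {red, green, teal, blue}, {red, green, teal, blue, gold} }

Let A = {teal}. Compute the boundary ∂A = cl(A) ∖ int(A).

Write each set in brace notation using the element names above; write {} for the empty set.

opens ⊆ A: {}, {teal}; union → int = {teal}
complement {red, green, blue, gold}; its interior {}; cl(A) = X∖{} = {red, green, teal, blue, gold}
boundary = {red, green, teal, blue, gold} ∖ {teal} = {red, green, blue, gold}

{red, green, blue, gold}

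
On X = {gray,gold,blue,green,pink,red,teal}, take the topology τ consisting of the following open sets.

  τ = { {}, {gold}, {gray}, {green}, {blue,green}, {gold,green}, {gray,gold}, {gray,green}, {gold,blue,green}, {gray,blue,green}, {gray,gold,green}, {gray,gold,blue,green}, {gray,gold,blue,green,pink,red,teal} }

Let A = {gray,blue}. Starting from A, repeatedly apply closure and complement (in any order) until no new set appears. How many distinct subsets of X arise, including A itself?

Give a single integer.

8

cl via duality: int({gold,green,pink,red,teal}) = {gold,green}, so X∖{gold,green} = {gray,blue,pink,red,teal}
Write k for closure, c for complement:
  1. A     = {gray,blue}
  2. kA    = {gray,blue,pink,red,teal}
  3. cA    = {gold,green,pink,red,teal}
  4. ckA   = {gold,green}
  5. kcA   = {gold,blue,green,pink,red,teal}
  6. ckcA  = {gray}
  7. kckcA = {gray,pink,red,teal}
  8. ckckcA = {gold,blue,green}
applying k or c yields no new set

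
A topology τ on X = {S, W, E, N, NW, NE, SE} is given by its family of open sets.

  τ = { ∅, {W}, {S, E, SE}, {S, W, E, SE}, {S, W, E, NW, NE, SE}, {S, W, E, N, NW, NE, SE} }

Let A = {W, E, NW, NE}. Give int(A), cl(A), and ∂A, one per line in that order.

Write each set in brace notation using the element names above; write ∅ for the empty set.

int(A) = {W}
cl(A)  = {S, W, E, N, NW, NE, SE}
∂A     = {S, E, N, NW, NE, SE}

open subsets of A: ∅, {W}; so int(A) = {W}
closure: X∖int(X∖A) = X∖∅ = {S, W, E, N, NW, NE, SE}
∂A = {S, W, E, N, NW, NE, SE} minus {W} = {S, E, N, NW, NE, SE}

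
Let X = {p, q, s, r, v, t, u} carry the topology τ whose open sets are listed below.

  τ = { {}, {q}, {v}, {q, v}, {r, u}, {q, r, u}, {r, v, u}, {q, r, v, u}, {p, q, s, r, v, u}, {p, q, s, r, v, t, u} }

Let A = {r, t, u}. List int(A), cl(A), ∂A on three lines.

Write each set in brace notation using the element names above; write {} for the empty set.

int(A) = {r, u}
cl(A)  = {p, s, r, t, u}
∂A     = {p, s, t}

open subsets of A: {}, {r, u}; so int(A) = {r, u}
closure: X∖int(X∖A) = X∖{q, v} = {p, s, r, t, u}
∂A = {p, s, r, t, u} minus {r, u} = {p, s, t}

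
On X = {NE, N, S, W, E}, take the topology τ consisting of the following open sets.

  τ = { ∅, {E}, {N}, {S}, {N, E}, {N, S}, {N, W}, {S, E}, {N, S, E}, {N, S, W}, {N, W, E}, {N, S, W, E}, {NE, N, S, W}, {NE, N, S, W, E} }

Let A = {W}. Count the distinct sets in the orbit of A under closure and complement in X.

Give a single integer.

cl via duality: int({NE, N, S, E}) = {N, S, E}, so X∖{N, S, E} = {NE, W}
Write k for closure, c for complement:
  1. A     = {W}
  2. kA    = {NE, W}
  3. cA    = {NE, N, S, E}
  4. ckA   = {N, S, E}
  5. kcA   = {NE, N, S, W, E}
  6. ckcA  = ∅
applying k or c yields no new set

6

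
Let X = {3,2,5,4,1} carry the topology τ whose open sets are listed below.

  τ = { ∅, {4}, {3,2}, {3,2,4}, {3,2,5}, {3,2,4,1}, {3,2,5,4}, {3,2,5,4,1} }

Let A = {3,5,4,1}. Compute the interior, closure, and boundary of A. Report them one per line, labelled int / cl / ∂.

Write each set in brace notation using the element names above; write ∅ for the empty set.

opens ⊆ A: ∅, {4}; union → int = {4}
complement {2}; its interior ∅; cl(A) = X∖∅ = {3,2,5,4,1}
boundary = {3,2,5,4,1} ∖ {4} = {3,2,5,1}

int(A) = {4}
cl(A)  = {3,2,5,4,1}
∂A     = {3,2,5,1}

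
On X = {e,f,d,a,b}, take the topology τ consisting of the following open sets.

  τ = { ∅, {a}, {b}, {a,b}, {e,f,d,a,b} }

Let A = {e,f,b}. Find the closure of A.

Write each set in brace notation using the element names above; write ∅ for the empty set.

{e,f,d,b}

X∖A={d,a}, int(X∖A)={a}, hence cl(A)={e,f,d,b}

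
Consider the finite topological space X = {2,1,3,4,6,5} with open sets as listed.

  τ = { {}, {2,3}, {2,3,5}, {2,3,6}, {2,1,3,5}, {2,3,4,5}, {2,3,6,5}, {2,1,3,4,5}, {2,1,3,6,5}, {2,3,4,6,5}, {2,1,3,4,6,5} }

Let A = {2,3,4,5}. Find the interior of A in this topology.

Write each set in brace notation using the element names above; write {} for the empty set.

open subsets of A: {}, {2,3}, {2,3,5}, {2,3,4,5}; so int(A) = {2,3,4,5}

{2,3,4,5}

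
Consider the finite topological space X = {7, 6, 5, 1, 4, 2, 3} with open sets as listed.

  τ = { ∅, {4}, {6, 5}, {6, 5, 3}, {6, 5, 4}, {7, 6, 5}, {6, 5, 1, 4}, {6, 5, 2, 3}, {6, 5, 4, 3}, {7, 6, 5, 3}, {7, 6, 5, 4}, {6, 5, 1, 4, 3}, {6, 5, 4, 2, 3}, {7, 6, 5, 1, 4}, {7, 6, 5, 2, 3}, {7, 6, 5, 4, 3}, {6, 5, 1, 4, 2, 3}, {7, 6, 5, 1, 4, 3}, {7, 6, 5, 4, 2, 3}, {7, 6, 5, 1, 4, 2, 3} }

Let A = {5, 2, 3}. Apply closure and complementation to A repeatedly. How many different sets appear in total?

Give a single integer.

8

X∖A={7, 6, 1, 4}, int(X∖A)={4}, hence cl(A)={7, 6, 5, 1, 2, 3}
Orbit (k=closure, c=complement):
  1. A     = {5, 2, 3}
  2. kA    = {7, 6, 5, 1, 2, 3}
  3. cA    = {7, 6, 1, 4}
  4. ckA   = {4}
  5. kcA   = {7, 6, 5, 1, 4, 2, 3}
  6. kckA  = {1, 4}
  7. ckcA  = ∅
  8. ckckA = {7, 6, 5, 2, 3}
(closed under both — stop)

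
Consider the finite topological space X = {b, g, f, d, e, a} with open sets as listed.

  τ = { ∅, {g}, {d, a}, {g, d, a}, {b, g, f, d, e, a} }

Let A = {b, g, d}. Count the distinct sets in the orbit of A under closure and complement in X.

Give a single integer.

complement {f, e, a}; its interior ∅; cl(A) = X∖∅ = {b, g, f, d, e, a}
With k = closure, c = complement:
  1. A     = {b, g, d}
  2. kA    = {b, g, f, d, e, a}
  3. cA    = {f, e, a}
  4. ckA   = ∅
  5. kcA   = {b, f, d, e, a}
  6. ckcA  = {g}
  7. kckcA = {b, g, f, e}
  8. ckckcA = {d, a}
k, c of each give nothing new

8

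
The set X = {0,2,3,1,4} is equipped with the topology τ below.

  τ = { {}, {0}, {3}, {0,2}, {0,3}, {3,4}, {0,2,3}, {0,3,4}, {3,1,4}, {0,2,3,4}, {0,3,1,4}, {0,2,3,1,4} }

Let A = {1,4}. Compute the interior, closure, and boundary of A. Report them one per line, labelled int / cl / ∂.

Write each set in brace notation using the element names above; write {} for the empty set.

interior: largest open inside A is {} (from {})
cl via duality: int({0,2,3}) = {0,2,3}, so X∖{0,2,3} = {1,4}
cl∖int = {1,4}

int(A) = {}
cl(A)  = {1,4}
∂A     = {1,4}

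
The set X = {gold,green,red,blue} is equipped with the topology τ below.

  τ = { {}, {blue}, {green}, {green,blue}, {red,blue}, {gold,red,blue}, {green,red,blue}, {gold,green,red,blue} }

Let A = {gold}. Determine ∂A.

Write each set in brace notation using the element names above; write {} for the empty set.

{gold}

open subsets of A: {}; so int(A) = {}
closure: X∖int(X∖A) = X∖{green,red,blue} = {gold}
∂A = {gold} minus {} = {gold}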